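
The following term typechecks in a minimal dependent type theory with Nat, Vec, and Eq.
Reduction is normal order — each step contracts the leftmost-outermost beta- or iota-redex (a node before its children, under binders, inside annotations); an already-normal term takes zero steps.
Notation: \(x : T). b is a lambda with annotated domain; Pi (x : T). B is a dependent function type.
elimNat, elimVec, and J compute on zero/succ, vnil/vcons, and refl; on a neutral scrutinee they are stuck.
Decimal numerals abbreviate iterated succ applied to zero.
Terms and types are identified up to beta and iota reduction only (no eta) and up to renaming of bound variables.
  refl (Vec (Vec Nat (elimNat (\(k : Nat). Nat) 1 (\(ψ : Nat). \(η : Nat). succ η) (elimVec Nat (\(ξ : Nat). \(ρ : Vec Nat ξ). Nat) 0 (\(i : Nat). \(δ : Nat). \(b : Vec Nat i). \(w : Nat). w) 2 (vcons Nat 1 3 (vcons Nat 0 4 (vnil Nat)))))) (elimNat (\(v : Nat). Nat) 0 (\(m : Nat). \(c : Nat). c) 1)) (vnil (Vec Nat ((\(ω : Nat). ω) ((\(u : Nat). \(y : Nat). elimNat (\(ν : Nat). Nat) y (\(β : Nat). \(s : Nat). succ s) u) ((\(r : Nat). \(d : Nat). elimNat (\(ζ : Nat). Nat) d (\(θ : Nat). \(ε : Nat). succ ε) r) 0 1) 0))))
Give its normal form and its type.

normal form:
  refl (Vec (Vec Nat 1) 0) (vnil (Vec Nat 1))
inferred type:
  Eq (Vec (Vec Nat 1) 0) (vnil (Vec Nat 1)) (vnil (Vec Nat 1))
observation: normalization takes exactly 26 steps under the normal-order strategy.


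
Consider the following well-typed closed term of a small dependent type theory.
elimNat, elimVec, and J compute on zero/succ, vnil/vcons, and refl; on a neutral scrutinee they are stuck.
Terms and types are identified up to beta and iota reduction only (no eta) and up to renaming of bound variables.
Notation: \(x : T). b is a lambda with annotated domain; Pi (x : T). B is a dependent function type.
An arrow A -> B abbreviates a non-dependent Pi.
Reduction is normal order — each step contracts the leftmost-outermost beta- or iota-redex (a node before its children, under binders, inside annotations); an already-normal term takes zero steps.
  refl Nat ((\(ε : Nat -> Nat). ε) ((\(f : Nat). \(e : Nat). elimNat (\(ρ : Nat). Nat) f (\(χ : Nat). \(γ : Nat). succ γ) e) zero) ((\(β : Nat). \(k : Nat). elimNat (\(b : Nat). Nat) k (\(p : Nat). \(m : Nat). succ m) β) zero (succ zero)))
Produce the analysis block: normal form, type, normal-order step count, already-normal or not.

normal form:
  refl Nat (succ zero)
inferred type:
  Eq Nat (succ zero) (succ zero)
normal-order step count: 10
already normal: no
first redex: a beta-redex


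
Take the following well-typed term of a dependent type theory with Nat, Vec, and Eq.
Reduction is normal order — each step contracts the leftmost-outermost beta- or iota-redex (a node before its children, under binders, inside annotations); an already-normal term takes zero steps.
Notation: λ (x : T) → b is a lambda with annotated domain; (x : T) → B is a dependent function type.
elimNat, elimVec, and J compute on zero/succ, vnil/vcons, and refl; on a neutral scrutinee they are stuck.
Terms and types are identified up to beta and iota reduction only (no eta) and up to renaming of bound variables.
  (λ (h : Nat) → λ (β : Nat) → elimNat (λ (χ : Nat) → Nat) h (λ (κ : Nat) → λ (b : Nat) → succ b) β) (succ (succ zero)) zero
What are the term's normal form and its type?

reduced normal form:
  succ (succ zero)
inferred type:
  Nat
observation: the term reaches its normal form after 3 normal-order steps.


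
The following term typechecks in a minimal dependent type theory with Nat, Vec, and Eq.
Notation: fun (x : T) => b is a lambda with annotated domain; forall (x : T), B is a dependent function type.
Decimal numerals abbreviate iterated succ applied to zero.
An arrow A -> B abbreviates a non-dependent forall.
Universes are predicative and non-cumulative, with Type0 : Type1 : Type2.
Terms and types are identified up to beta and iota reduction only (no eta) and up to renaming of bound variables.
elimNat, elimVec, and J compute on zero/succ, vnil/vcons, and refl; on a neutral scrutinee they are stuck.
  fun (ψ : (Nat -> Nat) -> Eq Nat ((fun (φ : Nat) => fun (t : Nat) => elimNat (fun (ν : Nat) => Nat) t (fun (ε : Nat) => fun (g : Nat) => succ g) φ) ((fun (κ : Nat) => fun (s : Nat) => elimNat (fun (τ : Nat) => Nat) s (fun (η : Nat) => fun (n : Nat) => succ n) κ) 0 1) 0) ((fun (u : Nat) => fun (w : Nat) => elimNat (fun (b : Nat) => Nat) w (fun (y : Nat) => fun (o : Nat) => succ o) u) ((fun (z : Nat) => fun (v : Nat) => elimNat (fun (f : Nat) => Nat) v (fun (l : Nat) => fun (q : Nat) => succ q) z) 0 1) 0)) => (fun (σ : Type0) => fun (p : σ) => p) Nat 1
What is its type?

the term's type:
  ((Nat -> Nat) -> Eq Nat 1 1) -> Nat


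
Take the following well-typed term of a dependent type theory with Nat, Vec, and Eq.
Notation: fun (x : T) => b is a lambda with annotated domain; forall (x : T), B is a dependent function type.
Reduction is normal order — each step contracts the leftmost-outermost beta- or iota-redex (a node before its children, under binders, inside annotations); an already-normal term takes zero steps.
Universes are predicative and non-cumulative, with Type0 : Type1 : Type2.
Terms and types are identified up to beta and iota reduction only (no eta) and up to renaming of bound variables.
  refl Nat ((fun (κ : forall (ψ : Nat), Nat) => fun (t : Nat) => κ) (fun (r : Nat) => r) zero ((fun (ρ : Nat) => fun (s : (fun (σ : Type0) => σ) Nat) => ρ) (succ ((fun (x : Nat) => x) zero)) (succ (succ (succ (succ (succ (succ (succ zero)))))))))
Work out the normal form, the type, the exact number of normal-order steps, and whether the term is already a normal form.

normal form:
  refl Nat (succ zero)
inferred type:
  Eq Nat (succ zero) (succ zero)
steps to reach normal form (normal order): 6
started in normal form: no
first contracted redex: a beta-redex


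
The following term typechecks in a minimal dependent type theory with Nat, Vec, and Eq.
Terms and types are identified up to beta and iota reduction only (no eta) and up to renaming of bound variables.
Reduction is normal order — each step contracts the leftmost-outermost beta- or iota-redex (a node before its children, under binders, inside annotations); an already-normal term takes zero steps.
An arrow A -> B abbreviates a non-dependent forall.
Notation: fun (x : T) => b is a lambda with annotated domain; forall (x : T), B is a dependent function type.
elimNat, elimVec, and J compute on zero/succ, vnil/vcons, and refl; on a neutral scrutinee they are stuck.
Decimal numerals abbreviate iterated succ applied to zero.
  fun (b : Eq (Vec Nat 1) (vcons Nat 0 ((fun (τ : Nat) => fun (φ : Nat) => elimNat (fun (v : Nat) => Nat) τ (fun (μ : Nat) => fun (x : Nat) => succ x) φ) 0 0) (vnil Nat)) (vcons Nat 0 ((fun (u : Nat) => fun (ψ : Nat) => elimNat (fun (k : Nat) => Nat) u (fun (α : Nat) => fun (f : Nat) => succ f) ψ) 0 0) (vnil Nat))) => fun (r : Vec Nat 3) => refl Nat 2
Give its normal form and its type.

reduced normal form:
  fun (b : Eq (Vec Nat 1) (vcons Nat 0 0 (vnil Nat)) (vcons Nat 0 0 (vnil Nat))) => fun (τ : Vec Nat 3) => refl Nat 2
the term's type:
  Eq (Vec Nat 1) (vcons Nat 0 0 (vnil Nat)) (vcons Nat 0 0 (vnil Nat)) -> Vec Nat 3 -> Eq Nat 2 2
observation: 6 normal-order steps normalize the term, beginning with a beta-redex.


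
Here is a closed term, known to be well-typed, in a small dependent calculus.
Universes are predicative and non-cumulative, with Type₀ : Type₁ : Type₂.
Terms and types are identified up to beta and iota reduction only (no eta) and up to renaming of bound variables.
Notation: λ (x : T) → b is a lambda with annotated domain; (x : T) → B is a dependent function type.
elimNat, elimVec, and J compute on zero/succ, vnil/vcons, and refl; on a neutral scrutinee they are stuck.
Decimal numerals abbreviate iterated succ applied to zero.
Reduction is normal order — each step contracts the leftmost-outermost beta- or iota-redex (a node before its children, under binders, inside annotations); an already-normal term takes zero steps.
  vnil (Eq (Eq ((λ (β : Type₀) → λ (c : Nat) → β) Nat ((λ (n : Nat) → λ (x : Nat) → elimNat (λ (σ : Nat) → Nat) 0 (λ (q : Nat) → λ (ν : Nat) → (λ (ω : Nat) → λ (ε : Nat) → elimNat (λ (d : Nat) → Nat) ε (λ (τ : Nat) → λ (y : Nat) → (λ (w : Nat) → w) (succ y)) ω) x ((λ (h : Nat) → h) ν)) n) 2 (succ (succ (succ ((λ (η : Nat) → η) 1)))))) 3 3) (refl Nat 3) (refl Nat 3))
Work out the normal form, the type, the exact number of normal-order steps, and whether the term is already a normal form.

resulting normal form:
  vnil (Eq (Eq Nat 3 3) (refl Nat 3) (refl Nat 3))
type:
  Vec (Eq (Eq Nat 3 3) (refl Nat 3) (refl Nat 3)) 0
steps to reach normal form (normal order): 2
term was already normal: no
first contracted redex: a beta-redex


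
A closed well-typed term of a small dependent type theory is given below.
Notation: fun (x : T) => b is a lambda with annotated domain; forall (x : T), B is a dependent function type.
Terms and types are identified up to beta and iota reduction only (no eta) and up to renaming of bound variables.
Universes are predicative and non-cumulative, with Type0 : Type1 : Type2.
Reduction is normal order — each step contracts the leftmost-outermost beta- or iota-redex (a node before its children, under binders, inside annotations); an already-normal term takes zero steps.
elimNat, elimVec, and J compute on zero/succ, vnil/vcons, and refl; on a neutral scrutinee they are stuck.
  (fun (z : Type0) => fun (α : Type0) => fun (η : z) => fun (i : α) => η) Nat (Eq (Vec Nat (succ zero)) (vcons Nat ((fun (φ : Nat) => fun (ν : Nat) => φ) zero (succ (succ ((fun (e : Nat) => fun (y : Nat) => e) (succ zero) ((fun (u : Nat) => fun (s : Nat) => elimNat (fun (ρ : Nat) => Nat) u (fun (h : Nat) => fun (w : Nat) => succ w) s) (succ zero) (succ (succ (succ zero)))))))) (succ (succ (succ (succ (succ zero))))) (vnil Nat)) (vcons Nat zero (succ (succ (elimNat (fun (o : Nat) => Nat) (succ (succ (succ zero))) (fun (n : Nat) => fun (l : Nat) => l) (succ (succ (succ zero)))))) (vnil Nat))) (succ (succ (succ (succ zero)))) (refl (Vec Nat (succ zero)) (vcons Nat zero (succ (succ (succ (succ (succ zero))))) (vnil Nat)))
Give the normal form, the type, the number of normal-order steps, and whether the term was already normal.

reduced normal form:
  succ (succ (succ (succ zero)))
the term's type:
  Nat
steps to reach normal form (normal order): 4
term was already normal: no
first redex: a beta-redex


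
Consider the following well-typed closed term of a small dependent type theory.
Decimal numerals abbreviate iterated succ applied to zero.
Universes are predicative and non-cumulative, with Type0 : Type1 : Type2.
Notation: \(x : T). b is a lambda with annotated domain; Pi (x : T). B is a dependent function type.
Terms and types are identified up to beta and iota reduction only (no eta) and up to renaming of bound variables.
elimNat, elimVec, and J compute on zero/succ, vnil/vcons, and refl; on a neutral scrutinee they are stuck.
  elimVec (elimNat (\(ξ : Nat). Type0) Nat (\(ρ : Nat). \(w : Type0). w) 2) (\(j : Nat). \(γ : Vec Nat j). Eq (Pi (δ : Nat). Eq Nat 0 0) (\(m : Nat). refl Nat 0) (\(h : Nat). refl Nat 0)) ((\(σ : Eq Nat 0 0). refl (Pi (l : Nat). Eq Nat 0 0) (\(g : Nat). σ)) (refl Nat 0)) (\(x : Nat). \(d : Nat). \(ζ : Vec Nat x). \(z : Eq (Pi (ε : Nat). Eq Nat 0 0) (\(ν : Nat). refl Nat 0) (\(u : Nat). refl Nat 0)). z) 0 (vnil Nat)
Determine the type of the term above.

inferred type:
  Eq (Pi (ξ : Nat). Eq Nat 0 0) (\(ρ : Nat). refl Nat 0) (\(w : Nat). refl Nat 0)


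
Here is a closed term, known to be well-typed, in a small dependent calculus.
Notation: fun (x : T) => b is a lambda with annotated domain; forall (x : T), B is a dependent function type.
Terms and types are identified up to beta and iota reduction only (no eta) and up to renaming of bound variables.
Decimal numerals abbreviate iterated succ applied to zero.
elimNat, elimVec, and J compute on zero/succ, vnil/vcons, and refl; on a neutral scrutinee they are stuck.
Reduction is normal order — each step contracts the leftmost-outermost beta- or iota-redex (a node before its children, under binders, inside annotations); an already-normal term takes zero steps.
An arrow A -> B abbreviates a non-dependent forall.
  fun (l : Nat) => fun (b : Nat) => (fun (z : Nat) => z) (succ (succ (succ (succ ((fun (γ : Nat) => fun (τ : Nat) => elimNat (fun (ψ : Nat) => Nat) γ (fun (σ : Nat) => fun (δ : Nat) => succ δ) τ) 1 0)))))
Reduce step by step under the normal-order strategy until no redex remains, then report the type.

reduction (normal order):
  fun (l : Nat) => fun (b : Nat) => (fun (z : Nat) => z) (succ (succ (succ (succ ((fun (γ : Nat) => fun (τ : Nat) => elimNat (fun (ψ : Nat) => Nat) γ (fun (σ : Nat) => fun (δ : Nat) => succ δ) τ) 1 0)))))
  ~> fun (l : Nat) => fun (b : Nat) => succ (succ (succ (succ ((fun (z : Nat) => fun (γ : Nat) => elimNat (fun (τ : Nat) => Nat) z (fun (ψ : Nat) => fun (σ : Nat) => succ σ) γ) 1 0))))
  ~> fun (l : Nat) => fun (b : Nat) => succ (succ (succ (succ ((fun (z : Nat) => elimNat (fun (γ : Nat) => Nat) 1 (fun (τ : Nat) => fun (ψ : Nat) => succ ψ) z) 0))))
  ~> fun (l : Nat) => fun (b : Nat) => succ (succ (succ (succ (elimNat (fun (z : Nat) => Nat) 1 (fun (γ : Nat) => fun (τ : Nat) => succ τ) 0))))
  ~> fun (l : Nat) => fun (b : Nat) => 5
the term's type:
  Nat -> Nat -> Nat


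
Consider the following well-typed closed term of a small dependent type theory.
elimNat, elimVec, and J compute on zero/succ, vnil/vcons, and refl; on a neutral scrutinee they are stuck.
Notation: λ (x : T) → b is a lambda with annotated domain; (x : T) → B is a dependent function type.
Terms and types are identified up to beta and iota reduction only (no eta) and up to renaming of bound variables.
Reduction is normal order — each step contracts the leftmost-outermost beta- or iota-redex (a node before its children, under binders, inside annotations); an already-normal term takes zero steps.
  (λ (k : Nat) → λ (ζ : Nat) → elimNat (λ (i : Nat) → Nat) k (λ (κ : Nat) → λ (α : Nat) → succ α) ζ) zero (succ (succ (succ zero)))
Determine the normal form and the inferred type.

normal form:
  succ (succ (succ zero))
type:
  Nat
observation: the term reaches its normal form after 12 normal-order steps.


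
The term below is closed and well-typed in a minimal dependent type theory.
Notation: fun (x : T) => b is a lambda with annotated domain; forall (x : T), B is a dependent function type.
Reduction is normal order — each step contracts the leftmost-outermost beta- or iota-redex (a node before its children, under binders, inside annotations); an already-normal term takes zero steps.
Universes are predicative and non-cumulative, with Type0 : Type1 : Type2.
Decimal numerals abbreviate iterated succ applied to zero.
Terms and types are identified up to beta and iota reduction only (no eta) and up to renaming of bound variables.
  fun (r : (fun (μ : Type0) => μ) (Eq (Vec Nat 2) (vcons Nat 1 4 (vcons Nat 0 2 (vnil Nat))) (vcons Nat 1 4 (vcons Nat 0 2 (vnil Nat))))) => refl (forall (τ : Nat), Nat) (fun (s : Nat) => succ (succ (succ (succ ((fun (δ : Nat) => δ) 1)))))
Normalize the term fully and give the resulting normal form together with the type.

reduced normal form:
  fun (r : Eq (Vec Nat 2) (vcons Nat 1 4 (vcons Nat 0 2 (vnil Nat))) (vcons Nat 1 4 (vcons Nat 0 2 (vnil Nat)))) => refl (forall (μ : Nat), Nat) (fun (τ : Nat) => 5)
type:
  forall (r : Eq (Vec Nat 2) (vcons Nat 1 4 (vcons Nat 0 2 (vnil Nat))) (vcons Nat 1 4 (vcons Nat 0 2 (vnil Nat)))), Eq (forall (μ : Nat), Nat) (fun (τ : Nat) => 5) (fun (s : Nat) => 5)


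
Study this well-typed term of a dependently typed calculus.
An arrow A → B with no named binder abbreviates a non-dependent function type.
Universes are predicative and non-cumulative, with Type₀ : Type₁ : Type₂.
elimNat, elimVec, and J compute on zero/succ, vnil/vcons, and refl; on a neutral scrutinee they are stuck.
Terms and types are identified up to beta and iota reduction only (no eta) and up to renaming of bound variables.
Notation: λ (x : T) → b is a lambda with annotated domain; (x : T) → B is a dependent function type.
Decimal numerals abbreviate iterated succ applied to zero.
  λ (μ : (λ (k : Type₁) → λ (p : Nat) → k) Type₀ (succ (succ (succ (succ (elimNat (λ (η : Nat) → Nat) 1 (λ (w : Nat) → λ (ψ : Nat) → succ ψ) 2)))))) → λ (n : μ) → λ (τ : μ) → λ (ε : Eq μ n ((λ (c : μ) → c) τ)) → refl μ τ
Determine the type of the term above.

inferred type:
  (μ : Type₀) → (k : μ) → (p : μ) → Eq μ k p → Eq μ p p


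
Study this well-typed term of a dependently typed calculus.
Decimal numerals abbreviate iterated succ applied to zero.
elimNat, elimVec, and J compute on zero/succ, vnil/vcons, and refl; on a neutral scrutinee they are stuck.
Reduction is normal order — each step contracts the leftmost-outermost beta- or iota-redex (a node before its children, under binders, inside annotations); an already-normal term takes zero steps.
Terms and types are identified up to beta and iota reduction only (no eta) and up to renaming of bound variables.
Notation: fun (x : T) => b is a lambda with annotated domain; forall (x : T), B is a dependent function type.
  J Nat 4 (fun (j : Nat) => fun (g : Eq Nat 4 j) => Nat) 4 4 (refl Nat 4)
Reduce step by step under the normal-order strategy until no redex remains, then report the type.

reduction (normal order):
  J Nat 4 (fun (j : Nat) => fun (g : Eq Nat 4 j) => Nat) 4 4 (refl Nat 4)
  ~> 4
inferred type:
  Nat


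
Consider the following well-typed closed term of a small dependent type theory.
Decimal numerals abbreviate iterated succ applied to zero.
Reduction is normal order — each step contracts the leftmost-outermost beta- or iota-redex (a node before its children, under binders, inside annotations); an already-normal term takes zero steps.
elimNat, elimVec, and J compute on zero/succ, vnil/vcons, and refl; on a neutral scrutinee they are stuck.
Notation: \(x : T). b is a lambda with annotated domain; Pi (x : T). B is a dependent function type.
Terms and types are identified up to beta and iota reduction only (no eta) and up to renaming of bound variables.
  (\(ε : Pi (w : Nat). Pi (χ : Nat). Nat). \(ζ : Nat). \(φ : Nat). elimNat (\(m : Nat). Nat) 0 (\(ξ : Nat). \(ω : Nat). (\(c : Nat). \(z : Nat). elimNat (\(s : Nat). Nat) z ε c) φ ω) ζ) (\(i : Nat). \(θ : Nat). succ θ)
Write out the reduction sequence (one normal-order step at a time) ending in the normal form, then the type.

normal-order reduction sequence:
  (\(ε : Pi (w : Nat). Pi (χ : Nat). Nat). \(ζ : Nat). \(φ : Nat). elimNat (\(m : Nat). Nat) 0 (\(ξ : Nat). \(ω : Nat). (\(c : Nat). \(z : Nat). elimNat (\(s : Nat). Nat) z ε c) φ ω) ζ) (\(i : Nat). \(θ : Nat). succ θ)
  ~> \(ε : Nat). \(w : Nat). elimNat (\(χ : Nat). Nat) 0 (\(ζ : Nat). \(φ : Nat). (\(m : Nat). \(ξ : Nat). elimNat (\(ω : Nat). Nat) ξ (\(c : Nat). \(z : Nat). succ z) m) w φ) ε
  ~> \(ε : Nat). \(w : Nat). elimNat (\(χ : Nat). Nat) 0 (\(ζ : Nat). \(φ : Nat). (\(m : Nat). elimNat (\(ξ : Nat). Nat) m (\(ω : Nat). \(c : Nat). succ c) w) φ) ε
  ~> \(ε : Nat). \(w : Nat). elimNat (\(χ : Nat). Nat) 0 (\(ζ : Nat). \(φ : Nat). elimNat (\(m : Nat). Nat) φ (\(ξ : Nat). \(ω : Nat). succ ω) w) ε
the term's type:
  Pi (ε : Nat). Pi (w : Nat). Nat


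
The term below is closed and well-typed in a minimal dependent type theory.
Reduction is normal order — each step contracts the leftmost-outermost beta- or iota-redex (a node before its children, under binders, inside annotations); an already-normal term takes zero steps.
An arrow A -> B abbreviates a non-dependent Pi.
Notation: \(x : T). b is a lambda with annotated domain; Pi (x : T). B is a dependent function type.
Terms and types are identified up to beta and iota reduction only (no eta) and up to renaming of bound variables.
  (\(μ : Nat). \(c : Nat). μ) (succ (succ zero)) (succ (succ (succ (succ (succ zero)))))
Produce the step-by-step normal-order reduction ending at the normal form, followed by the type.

normal-order reduction sequence:
  (\(μ : Nat). \(c : Nat). μ) (succ (succ zero)) (succ (succ (succ (succ (succ zero)))))
  ~> (\(μ : Nat). succ (succ zero)) (succ (succ (succ (succ (succ zero)))))
  ~> succ (succ zero)
type:
  Nat


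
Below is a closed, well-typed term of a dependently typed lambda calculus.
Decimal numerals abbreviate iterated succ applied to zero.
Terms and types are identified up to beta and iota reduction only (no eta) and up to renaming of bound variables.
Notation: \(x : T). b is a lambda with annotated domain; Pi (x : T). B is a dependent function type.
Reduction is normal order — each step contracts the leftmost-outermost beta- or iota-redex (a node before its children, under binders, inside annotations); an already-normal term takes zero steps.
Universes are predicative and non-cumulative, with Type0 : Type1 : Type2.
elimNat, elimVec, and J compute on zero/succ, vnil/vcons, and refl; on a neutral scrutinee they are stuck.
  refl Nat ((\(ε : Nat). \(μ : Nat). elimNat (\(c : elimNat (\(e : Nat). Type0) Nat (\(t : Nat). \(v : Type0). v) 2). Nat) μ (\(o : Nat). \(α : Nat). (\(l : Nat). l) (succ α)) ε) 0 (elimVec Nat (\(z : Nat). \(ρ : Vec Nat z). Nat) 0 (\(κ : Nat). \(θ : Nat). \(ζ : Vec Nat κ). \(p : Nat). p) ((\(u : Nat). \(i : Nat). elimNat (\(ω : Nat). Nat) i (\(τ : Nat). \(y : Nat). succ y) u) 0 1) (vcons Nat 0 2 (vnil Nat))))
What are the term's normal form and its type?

resulting normal form:
  refl Nat 0
type:
  Eq Nat 0 0


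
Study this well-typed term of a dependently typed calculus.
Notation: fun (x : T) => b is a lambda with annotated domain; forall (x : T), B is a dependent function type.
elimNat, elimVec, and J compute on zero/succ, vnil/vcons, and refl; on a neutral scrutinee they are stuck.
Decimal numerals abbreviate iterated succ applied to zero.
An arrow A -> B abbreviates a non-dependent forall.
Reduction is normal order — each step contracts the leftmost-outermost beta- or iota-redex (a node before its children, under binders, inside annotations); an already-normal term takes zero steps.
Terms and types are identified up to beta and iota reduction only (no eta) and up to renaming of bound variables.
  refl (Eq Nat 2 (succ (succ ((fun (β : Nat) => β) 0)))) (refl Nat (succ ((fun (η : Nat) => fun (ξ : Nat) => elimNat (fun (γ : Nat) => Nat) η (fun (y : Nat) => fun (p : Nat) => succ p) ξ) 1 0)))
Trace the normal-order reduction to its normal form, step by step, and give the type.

normal-order reduction sequence:
  refl (Eq Nat 2 (succ (succ ((fun (β : Nat) => β) 0)))) (refl Nat (succ ((fun (η : Nat) => fun (ξ : Nat) => elimNat (fun (γ : Nat) => Nat) η (fun (y : Nat) => fun (p : Nat) => succ p) ξ) 1 0)))
  ~> refl (Eq Nat 2 2) (refl Nat (succ ((fun (β : Nat) => fun (η : Nat) => elimNat (fun (ξ : Nat) => Nat) β (fun (γ : Nat) => fun (y : Nat) => succ y) η) 1 0)))
  ~> refl (Eq Nat 2 2) (refl Nat (succ ((fun (β : Nat) => elimNat (fun (η : Nat) => Nat) 1 (fun (ξ : Nat) => fun (γ : Nat) => succ γ) β) 0)))
  ~> refl (Eq Nat 2 2) (refl Nat (succ (elimNat (fun (β : Nat) => Nat) 1 (fun (η : Nat) => fun (ξ : Nat) => succ ξ) 0)))
  ~> refl (Eq Nat 2 2) (refl Nat 2)
type:
  Eq (Eq Nat 2 2) (refl Nat 2) (refl Nat 2)


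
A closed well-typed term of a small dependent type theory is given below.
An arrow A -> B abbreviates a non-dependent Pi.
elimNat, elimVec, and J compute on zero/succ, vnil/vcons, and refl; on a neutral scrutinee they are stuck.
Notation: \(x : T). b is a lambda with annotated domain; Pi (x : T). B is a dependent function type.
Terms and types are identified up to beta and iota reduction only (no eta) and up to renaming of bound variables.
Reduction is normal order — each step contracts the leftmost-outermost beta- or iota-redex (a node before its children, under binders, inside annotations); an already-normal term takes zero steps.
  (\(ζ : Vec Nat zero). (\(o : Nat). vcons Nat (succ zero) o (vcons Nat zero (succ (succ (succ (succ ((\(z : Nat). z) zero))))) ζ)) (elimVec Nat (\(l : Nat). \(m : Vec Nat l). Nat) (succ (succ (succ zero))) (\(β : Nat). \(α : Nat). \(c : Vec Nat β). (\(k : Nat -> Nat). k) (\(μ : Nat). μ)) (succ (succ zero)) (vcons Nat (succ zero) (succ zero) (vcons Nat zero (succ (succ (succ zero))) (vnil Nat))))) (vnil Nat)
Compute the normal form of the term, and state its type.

reduced normal form:
  vcons Nat (succ zero) (succ (succ (succ zero))) (vcons Nat zero (succ (succ (succ (succ zero)))) (vnil Nat))
type:
  Vec Nat (succ (succ zero))


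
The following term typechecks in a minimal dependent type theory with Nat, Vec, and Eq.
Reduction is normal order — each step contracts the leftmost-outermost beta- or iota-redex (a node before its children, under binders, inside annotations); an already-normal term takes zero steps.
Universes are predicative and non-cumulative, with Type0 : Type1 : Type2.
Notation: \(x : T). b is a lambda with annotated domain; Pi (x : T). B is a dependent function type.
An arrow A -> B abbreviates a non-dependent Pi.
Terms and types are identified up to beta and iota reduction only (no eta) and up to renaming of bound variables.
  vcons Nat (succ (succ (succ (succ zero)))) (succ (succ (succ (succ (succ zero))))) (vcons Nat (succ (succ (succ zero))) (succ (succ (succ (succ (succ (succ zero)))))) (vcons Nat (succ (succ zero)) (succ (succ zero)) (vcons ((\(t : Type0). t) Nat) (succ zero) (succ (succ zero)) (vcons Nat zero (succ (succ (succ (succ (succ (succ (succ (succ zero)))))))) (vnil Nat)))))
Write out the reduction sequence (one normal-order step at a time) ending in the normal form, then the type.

reduction (normal order):
  vcons Nat (succ (succ (succ (succ zero)))) (succ (succ (succ (succ (succ zero))))) (vcons Nat (succ (succ (succ zero))) (succ (succ (succ (succ (succ (succ zero)))))) (vcons Nat (succ (succ zero)) (succ (succ zero)) (vcons ((\(t : Type0). t) Nat) (succ zero) (succ (succ zero)) (vcons Nat zero (succ (succ (succ (succ (succ (succ (succ (succ zero)))))))) (vnil Nat)))))
  ~> vcons Nat (succ (succ (succ (succ zero)))) (succ (succ (succ (succ (succ zero))))) (vcons Nat (succ (succ (succ zero))) (succ (succ (succ (succ (succ (succ zero)))))) (vcons Nat (succ (succ zero)) (succ (succ zero)) (vcons Nat (succ zero) (succ (succ zero)) (vcons Nat zero (succ (succ (succ (succ (succ (succ (succ (succ zero)))))))) (vnil Nat)))))
the term's type:
  Vec Nat (succ (succ (succ (succ (succ zero)))))


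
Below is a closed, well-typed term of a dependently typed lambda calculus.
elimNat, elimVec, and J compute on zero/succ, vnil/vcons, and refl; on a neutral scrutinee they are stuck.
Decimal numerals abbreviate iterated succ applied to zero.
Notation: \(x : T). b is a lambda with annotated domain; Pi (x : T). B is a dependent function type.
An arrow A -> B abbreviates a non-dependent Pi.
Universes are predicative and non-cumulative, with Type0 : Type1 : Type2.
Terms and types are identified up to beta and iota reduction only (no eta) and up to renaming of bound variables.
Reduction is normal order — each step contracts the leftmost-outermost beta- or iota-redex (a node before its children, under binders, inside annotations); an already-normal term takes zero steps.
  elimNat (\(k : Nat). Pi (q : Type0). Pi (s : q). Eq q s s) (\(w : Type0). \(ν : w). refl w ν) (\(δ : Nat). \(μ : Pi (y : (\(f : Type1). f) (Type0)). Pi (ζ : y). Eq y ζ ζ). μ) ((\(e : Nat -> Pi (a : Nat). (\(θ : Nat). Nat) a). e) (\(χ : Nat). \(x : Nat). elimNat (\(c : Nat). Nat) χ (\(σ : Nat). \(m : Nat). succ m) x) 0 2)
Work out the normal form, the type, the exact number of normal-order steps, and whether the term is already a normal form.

resulting normal form:
  \(k : Type0). \(q : k). refl k q
inferred type:
  Pi (k : Type0). Pi (q : k). Eq k q q
normal-order step count: 18
term was already normal: no
first contracted redex: a beta-redex


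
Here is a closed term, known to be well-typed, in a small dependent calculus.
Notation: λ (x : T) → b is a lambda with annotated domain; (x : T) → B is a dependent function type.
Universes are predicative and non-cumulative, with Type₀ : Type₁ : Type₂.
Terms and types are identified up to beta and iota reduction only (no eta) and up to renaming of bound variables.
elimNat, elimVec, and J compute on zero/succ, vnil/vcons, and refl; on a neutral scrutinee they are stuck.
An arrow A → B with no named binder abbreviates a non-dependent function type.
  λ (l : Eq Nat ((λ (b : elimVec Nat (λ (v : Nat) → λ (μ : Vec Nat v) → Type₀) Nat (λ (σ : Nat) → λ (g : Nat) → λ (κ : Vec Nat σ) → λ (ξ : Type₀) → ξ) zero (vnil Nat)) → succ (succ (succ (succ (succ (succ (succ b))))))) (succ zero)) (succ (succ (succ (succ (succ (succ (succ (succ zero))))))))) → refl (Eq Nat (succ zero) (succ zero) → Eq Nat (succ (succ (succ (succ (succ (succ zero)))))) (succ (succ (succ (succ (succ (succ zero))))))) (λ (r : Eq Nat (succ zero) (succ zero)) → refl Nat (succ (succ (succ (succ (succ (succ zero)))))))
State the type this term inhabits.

inferred type:
  Eq Nat (succ (succ (succ (succ (succ (succ (succ (succ zero)))))))) (succ (succ (succ (succ (succ (succ (succ (succ zero)))))))) → Eq (Eq Nat (succ zero) (succ zero) → Eq Nat (succ (succ (succ (succ (succ (succ zero)))))) (succ (succ (succ (succ (succ (succ zero))))))) (λ (l : Eq Nat (succ zero) (succ zero)) → refl Nat (succ (succ (succ (succ (succ (succ zero))))))) (λ (b : Eq Nat (succ zero) (succ zero)) → refl Nat (succ (succ (succ (succ (succ (succ zero)))))))


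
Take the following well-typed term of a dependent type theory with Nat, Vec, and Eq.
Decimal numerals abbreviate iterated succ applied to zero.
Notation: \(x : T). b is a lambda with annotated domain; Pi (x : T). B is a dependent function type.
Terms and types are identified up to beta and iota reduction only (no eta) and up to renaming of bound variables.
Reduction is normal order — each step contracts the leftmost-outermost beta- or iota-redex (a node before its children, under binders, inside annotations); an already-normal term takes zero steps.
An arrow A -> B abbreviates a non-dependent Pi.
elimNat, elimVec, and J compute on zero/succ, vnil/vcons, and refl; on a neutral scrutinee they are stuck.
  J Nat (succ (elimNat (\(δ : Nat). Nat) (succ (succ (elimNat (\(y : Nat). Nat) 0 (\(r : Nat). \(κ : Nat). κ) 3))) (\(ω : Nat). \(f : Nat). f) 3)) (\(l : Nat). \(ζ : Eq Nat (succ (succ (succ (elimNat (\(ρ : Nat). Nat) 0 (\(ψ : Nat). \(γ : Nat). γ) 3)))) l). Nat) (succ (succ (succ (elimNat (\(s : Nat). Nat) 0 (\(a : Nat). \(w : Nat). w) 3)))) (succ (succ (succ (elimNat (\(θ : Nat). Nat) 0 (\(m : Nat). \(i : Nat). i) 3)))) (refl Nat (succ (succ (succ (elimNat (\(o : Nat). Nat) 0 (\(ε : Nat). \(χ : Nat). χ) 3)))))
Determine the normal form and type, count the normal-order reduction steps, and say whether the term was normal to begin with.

reduced normal form:
  3
type:
  Nat
reduction steps (normal order): 11
started in normal form: no
first redex: a J iota-redex


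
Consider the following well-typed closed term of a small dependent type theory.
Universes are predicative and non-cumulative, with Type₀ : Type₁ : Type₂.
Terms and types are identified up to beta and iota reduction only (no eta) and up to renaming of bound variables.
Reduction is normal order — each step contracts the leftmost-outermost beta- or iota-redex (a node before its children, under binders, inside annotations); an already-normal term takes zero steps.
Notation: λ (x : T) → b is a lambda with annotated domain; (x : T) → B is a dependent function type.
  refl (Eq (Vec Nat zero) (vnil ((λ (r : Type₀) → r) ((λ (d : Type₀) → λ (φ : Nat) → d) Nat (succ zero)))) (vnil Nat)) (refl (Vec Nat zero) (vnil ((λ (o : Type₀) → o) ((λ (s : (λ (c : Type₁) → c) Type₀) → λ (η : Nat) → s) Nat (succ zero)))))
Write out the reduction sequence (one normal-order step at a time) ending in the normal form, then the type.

normal-order reduction sequence:
  refl (Eq (Vec Nat zero) (vnil ((λ (r : Type₀) → r) ((λ (d : Type₀) → λ (φ : Nat) → d) Nat (succ zero)))) (vnil Nat)) (refl (Vec Nat zero) (vnil ((λ (o : Type₀) → o) ((λ (s : (λ (c : Type₁) → c) Type₀) → λ (η : Nat) → s) Nat (succ zero)))))
  ~> refl (Eq (Vec Nat zero) (vnil ((λ (r : Type₀) → λ (d : Nat) → r) Nat (succ zero))) (vnil Nat)) (refl (Vec Nat zero) (vnil ((λ (φ : Type₀) → φ) ((λ (o : (λ (s : Type₁) → s) Type₀) → λ (c : Nat) → o) Nat (succ zero)))))
  ~> refl (Eq (Vec Nat zero) (vnil ((λ (r : Nat) → Nat) (succ zero))) (vnil Nat)) (refl (Vec Nat zero) (vnil ((λ (d : Type₀) → d) ((λ (φ : (λ (o : Type₁) → o) Type₀) → λ (s : Nat) → φ) Nat (succ zero)))))
  ~> refl (Eq (Vec Nat zero) (vnil Nat) (vnil Nat)) (refl (Vec Nat zero) (vnil ((λ (r : Type₀) → r) ((λ (d : (λ (φ : Type₁) → φ) Type₀) → λ (o : Nat) → d) Nat (succ zero)))))
  ~> refl (Eq (Vec Nat zero) (vnil Nat) (vnil Nat)) (refl (Vec Nat zero) (vnil ((λ (r : (λ (d : Type₁) → d) Type₀) → λ (φ : Nat) → r) Nat (succ zero))))
  ~> refl (Eq (Vec Nat zero) (vnil Nat) (vnil Nat)) (refl (Vec Nat zero) (vnil ((λ (r : Nat) → Nat) (succ zero))))
  ~> refl (Eq (Vec Nat zero) (vnil Nat) (vnil Nat)) (refl (Vec Nat zero) (vnil Nat))
the term's type:
  Eq (Eq (Vec Nat zero) (vnil Nat) (vnil Nat)) (refl (Vec Nat zero) (vnil Nat)) (refl (Vec Nat zero) (vnil Nat))


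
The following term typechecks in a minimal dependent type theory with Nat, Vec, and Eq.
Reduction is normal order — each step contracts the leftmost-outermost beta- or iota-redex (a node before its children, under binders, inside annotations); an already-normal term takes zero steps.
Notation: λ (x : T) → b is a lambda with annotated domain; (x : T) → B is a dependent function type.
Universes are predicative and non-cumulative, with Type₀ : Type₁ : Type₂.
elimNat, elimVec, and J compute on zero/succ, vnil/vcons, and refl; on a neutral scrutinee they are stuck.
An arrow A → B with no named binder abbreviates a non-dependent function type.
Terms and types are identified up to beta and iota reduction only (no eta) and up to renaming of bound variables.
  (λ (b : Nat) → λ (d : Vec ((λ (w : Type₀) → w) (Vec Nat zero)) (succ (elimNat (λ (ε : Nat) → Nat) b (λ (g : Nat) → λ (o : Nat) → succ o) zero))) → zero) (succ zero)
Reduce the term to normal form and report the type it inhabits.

resulting normal form:
  λ (b : Vec (Vec Nat zero) (succ (succ zero))) → zero
the term's type:
  Vec (Vec Nat zero) (succ (succ zero)) → Nat
observation: reduction starts at a beta-redex, and 3 normal-order steps reach the normal form.


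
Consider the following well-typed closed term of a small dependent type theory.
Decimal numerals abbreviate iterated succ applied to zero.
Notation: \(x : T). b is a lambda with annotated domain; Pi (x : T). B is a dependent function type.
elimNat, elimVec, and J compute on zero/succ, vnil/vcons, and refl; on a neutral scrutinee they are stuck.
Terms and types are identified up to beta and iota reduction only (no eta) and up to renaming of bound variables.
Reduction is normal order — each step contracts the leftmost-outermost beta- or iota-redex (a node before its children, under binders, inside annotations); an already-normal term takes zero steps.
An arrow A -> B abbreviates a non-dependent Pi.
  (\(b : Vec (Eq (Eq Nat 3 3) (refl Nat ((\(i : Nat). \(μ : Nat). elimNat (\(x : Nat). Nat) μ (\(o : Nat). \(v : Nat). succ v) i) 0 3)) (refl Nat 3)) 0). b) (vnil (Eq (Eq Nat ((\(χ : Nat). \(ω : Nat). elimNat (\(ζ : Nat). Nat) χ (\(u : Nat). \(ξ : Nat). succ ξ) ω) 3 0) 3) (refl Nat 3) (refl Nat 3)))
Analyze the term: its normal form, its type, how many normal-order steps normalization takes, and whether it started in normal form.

reduced normal form:
  vnil (Eq (Eq Nat 3 3) (refl Nat 3) (refl Nat 3))
the term's type:
  Vec (Eq (Eq Nat 3 3) (refl Nat 3) (refl Nat 3)) 0
normal-order step count: 4
already normal: no
first redex: a beta-redex


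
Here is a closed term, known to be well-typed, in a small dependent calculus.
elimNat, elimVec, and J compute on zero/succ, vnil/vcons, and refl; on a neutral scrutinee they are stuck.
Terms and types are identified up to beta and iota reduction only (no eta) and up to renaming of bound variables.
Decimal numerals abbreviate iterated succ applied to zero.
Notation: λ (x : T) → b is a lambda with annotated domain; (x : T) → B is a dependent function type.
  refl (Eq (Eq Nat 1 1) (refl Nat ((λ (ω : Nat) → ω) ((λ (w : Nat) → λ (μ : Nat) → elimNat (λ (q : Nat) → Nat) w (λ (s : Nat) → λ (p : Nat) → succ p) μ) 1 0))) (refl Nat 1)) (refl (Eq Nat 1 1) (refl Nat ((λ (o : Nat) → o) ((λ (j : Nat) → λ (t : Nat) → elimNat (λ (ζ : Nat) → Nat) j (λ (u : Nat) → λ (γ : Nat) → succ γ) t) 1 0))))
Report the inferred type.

the term's type:
  Eq (Eq (Eq Nat 1 1) (refl Nat 1) (refl Nat 1)) (refl (Eq Nat 1 1) (refl Nat 1)) (refl (Eq Nat 1 1) (refl Nat 1))


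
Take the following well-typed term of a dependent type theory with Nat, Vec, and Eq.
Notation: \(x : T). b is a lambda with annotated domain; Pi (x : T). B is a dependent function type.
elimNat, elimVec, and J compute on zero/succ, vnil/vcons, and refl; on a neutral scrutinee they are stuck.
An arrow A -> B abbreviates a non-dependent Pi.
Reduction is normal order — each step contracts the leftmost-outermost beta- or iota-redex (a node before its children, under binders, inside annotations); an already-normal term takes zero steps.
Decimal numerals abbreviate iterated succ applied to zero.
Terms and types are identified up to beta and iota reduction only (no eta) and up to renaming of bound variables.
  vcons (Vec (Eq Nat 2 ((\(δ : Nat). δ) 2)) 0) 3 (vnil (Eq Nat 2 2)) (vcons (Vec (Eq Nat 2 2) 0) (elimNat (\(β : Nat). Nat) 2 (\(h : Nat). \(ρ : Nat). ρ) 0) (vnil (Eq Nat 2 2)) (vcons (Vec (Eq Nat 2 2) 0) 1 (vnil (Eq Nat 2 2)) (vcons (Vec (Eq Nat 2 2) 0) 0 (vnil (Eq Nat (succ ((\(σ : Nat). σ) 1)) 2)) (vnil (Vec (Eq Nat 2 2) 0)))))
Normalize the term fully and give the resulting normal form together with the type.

normal form:
  vcons (Vec (Eq Nat 2 2) 0) 3 (vnil (Eq Nat 2 2)) (vcons (Vec (Eq Nat 2 2) 0) 2 (vnil (Eq Nat 2 2)) (vcons (Vec (Eq Nat 2 2) 0) 1 (vnil (Eq Nat 2 2)) (vcons (Vec (Eq Nat 2 2) 0) 0 (vnil (Eq Nat 2 2)) (vnil (Vec (Eq Nat 2 2) 0)))))
the term's type:
  Vec (Vec (Eq Nat 2 2) 0) 4
observation: contracting a beta-redex first, the term normalizes in 3 steps.


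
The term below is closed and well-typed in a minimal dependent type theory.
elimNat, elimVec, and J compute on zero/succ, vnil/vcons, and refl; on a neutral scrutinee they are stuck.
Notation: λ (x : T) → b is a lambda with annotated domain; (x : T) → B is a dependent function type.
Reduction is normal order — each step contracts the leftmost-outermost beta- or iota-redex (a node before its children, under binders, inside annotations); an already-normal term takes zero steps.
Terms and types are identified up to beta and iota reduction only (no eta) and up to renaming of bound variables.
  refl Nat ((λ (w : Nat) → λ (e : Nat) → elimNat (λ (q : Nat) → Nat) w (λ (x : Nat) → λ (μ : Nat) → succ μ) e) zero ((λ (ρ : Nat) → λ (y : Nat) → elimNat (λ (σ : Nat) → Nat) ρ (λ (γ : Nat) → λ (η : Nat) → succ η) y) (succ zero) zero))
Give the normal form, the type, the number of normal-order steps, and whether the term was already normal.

resulting normal form:
  refl Nat (succ zero)
inferred type:
  Eq Nat (succ zero) (succ zero)
normal-order step count: 9
started in normal form: no
first redex: a beta-redex


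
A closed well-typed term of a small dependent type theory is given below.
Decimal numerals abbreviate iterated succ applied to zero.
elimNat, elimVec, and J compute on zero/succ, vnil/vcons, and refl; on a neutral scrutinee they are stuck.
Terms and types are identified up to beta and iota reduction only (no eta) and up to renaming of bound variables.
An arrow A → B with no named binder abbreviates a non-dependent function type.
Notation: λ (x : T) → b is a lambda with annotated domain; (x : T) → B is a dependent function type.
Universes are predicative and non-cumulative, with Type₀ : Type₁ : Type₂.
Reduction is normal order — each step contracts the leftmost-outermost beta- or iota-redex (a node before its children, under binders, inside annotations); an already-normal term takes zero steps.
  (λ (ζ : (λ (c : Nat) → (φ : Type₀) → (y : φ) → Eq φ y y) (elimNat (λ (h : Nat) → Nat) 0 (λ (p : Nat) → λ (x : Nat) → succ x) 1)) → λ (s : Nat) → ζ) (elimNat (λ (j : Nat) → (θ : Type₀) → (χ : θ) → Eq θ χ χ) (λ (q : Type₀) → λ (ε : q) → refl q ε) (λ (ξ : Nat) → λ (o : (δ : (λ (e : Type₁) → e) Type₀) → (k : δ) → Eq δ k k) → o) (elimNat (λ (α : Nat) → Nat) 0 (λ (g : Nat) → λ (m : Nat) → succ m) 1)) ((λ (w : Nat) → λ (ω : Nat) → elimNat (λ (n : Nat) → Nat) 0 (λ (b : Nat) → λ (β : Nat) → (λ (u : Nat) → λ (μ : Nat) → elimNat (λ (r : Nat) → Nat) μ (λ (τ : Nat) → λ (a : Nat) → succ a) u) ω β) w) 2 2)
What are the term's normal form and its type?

resulting normal form:
  λ (ζ : Type₀) → λ (c : ζ) → refl ζ c
the term's type:
  (ζ : Type₀) → (c : ζ) → Eq ζ c c
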